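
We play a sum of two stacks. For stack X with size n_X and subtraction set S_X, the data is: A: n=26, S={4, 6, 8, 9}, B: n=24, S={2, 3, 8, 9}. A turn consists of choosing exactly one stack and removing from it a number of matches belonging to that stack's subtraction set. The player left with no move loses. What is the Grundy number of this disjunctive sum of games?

1

Stack A, S = {4, 6, 8, 9}:
G(0) = 0
G(1) = mex{} = 0
G(2) = mex{} = 0
G(3) = mex{} = 0
G(4) = mex{0} = 1
G(5) = mex{0} = 1
G(6) = mex{0,0} = 1
G(7) = mex{0,0} = 1
G(8) = mex{1,0,0} = 2
G(9) = mex{1,0,0,0} = 2
G(10) = mex{1,1,0,0} = 2
G(11) = mex{1,1,0,0} = 2
G(12) = mex{2,1,1,0} = 3
G(13) = mex{2,1,1,1} = 0
G(14) = mex{2,2,1,1} = 0
G(15) = mex{2,2,1,1} = 0
G(16) = mex{3,2,2,1} = 0
G(17) = mex{0,2,2,2} = 1
G(18) = mex{0,3,2,2} = 1
G(19) = mex{0,0,2,2} = 1
G(20) = mex{0,0,3,2} = 1
G(21) = mex{1,0,0,3} = 2
G(22) = mex{1,0,0,0} = 2
G(23) = mex{1,1,0,0} = 2
G(24) = mex{1,1,0,0} = 2
G(25) = mex{2,1,1,0} = 3
G(26) = mex{2,1,1,1} = 0
G_A(26) = 0.
Stack B, S = {2, 3, 8, 9}:
G(0) = 0
G(1) = mex{} = 0
G(2) = mex{0} = 1
G(3) = mex{0,0} = 1
G(4) = mex{1,0} = 2
G(5) = mex{1,1} = 0
G(6) = mex{2,1} = 0
G(7) = mex{0,2} = 1
G(8) = mex{0,0,0} = 1
G(9) = mex{1,0,0,0} = 2
G(10) = mex{1,1,1,0} = 2
G(11) = mex{2,1,1,1} = 0
G(12) = mex{2,2,2,1} = 0
G(13) = mex{0,2,0,2} = 1
G(14) = mex{0,0,0,0} = 1
G(15) = mex{1,0,1,0} = 2
G(16) = mex{1,1,1,1} = 0
G(17) = mex{2,1,2,1} = 0
G(18) = mex{0,2,2,2} = 1
G(19) = mex{0,0,0,2} = 1
G(20) = mex{1,0,0,0} = 2
G(21) = mex{1,1,1,0} = 2
G(22) = mex{2,1,1,1} = 0
G(23) = mex{2,2,2,1} = 0
G(24) = mex{0,2,0,2} = 1
G_B(24) = 1.
Combined Grundy value = 0 ⊕ 1 = 1.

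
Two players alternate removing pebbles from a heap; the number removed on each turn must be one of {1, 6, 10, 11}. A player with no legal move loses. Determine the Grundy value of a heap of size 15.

2

n :  0  1  2  3  4  5  6  7  8  9 10 11 12 13 14 15
G :  0  1  0  1  0  1  2  0  1  0  1  2  3  2  3  2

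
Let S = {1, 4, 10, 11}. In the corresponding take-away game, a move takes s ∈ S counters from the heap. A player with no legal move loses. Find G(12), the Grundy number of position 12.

n :  0  1  2  3  4  5  6  7  8  9 10 11 12
G :  0  1  0  1  2  0  1  0  1  2  3  2  3

3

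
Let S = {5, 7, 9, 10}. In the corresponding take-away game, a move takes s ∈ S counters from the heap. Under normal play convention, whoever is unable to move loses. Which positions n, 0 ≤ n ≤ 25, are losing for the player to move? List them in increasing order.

G(0) = 0
G(1) = mex{} = 0
G(2) = mex{} = 0
G(3) = mex{} = 0
G(4) = mex{} = 0
G(5) = mex{0} = 1
G(6) = mex{0} = 1
G(7) = mex{0,0} = 1
G(8) = mex{0,0} = 1
G(9) = mex{0,0,0} = 1
G(10) = mex{1,0,0,0} = 2
G(11) = mex{1,0,0,0} = 2
G(12) = mex{1,1,0,0} = 2
G(13) = mex{1,1,0,0} = 2
G(14) = mex{1,1,1,0} = 2
G(15) = mex{2,1,1,1} = 0
G(16) = mex{2,1,1,1} = 0
G(17) = mex{2,2,1,1} = 0
G(18) = mex{2,2,1,1} = 0
G(19) = mex{2,2,2,1} = 0
G(20) = mex{0,2,2,2} = 1
G(21) = mex{0,2,2,2} = 1
G(22) = mex{0,0,2,2} = 1
G(23) = mex{0,0,2,2} = 1
G(24) = mex{0,0,0,2} = 1
G(25) = mex{1,0,0,0} = 2
P-positions are exactly the n with G(n) = 0.

0, 1, 2, 3, 4, 15, 16, 17, 18, 19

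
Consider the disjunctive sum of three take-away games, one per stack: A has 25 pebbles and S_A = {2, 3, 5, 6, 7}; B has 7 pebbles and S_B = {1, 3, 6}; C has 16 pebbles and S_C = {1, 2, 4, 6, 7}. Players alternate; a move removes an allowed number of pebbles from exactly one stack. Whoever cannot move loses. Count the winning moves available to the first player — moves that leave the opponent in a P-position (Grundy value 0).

0

Stack A, S = {2, 3, 5, 6, 7}:
G(0) = 0
G(1) = mex{} = 0
G(2) = mex{0} = 1
G(3) = mex{0,0} = 1
G(4) = mex{1,0} = 2
G(5) = mex{1,1,0} = 2
G(6) = mex{2,1,0,0} = 3
G(7) = mex{2,2,1,0,0} = 3
G(8) = mex{3,2,1,1,0} = 4
G(9) = mex{3,3,2,1,1} = 0
G(10) = mex{4,3,2,2,1} = 0
G(11) = mex{0,4,3,2,2} = 1
G(12) = mex{0,0,3,3,2} = 1
G(13) = mex{1,0,4,3,3} = 2
G(14) = mex{1,1,0,4,3} = 2
G(15) = mex{2,1,0,0,4} = 3
G(16) = mex{2,2,1,0,0} = 3
G(17) = mex{3,2,1,1,0} = 4
G(18) = mex{3,3,2,1,1} = 0
G(19) = mex{4,3,2,2,1} = 0
G(20) = mex{0,4,3,2,2} = 1
G(21) = mex{0,0,3,3,2} = 1
G(22) = mex{1,0,4,3,3} = 2
G(23) = mex{1,1,0,4,3} = 2
G(24) = mex{2,1,0,0,4} = 3
G(25) = mex{2,2,1,0,0} = 3
G_A(25) = 3.
Stack B, S = {1, 3, 6}:
n : 0 1 2 3 4 5 6 7
G : 0 1 0 1 0 1 2 3
G_B(7) = 3.
Stack C, S = {1, 2, 4, 6, 7}:
G(0) = 0
G(1) = mex{0} = 1
G(2) = mex{1,0} = 2
G(3) = mex{2,1} = 0
G(4) = mex{0,2,0} = 1
G(5) = mex{1,0,1} = 2
G(6) = mex{2,1,2,0} = 3
G(7) = mex{3,2,0,1,0} = 4
G(8) = mex{4,3,1,2,1} = 0
G(9) = mex{0,4,2,0,2} = 1
G(10) = mex{1,0,3,1,0} = 2
G(11) = mex{2,1,4,2,1} = 0
G(12) = mex{0,2,0,3,2} = 1
G(13) = mex{1,0,1,4,3} = 2
G(14) = mex{2,1,2,0,4} = 3
G(15) = mex{3,2,0,1,0} = 4
G(16) = mex{4,3,1,2,1} = 0
G_C(16) = 0.
Combined Grundy value = 3 ⊕ 3 ⊕ 0 = 0.
A winning move leaves total XOR = 0, i.e. changes one component's Grundy value g to g ⊕ X where X is the current total.
Stack A: target g' = 3⊕0 = 3, but every legal move changes the Grundy value (mex property), so 0 moves.
Stack B: target g' = 3⊕0 = 3, but every legal move changes the Grundy value (mex property), so 0 moves.
Stack C: target g' = 0⊕0 = 0, but every legal move changes the Grundy value (mex property), so 0 moves.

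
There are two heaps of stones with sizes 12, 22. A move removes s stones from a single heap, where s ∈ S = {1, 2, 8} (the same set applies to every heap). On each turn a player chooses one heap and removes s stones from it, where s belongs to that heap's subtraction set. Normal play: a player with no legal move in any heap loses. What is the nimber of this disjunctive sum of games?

All heaps use S = {1, 2, 8}:
n :  0  1  2  3  4  5  6  7  8  9 10 11 12 13 14 15 16 17 18 19 20 21 22
G :  0  1  2  0  1  2  0  1  2  0  1  2  0  1  2  0  1  2  0  1  2  0  1
Heap A: G(12) = 0.
Heap B: G(22) = 1.
Combined Grundy value = 0 ⊕ 1 = 1.

1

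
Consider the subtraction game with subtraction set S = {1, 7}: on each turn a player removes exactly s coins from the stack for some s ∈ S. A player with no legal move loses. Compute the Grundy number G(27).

G(0) = 0
G(1) = mex{0} = 1
G(2) = mex{1} = 0
G(3) = mex{0} = 1
G(4) = mex{1} = 0
G(5) = mex{0} = 1
G(6) = mex{1} = 0
G(7) = mex{0,0} = 1
G(8) = mex{1,1} = 0
G(9) = mex{0,0} = 1
G(10) = mex{1,1} = 0
G(11) = mex{0,0} = 1
G(12) = mex{1,1} = 0
G(13) = mex{0,0} = 1
G(14) = mex{1,1} = 0
G(15) = mex{0,0} = 1
G(16) = mex{1,1} = 0
G(17) = mex{0,0} = 1
G(18) = mex{1,1} = 0
G(19) = mex{0,0} = 1
G(20) = mex{1,1} = 0
G(21) = mex{0,0} = 1
G(22) = mex{1,1} = 0
G(23) = mex{0,0} = 1
G(24) = mex{1,1} = 0
G(25) = mex{0,0} = 1
G(26) = mex{1,1} = 0
G(27) = mex{0,0} = 1

1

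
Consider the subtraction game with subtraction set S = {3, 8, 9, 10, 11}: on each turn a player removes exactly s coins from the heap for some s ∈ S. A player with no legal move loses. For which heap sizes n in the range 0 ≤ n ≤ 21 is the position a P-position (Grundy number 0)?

0, 1, 2, 6, 7, 19, 20, 21

n :  0  1  2  3  4  5  6  7  8  9 10 11 12 13 14 15 16 17 18 19 20 21
G :  0  0  0  1  1  1  0  0  2  1  1  3  2  2  2  3  3  3  4  0  0  0
P-positions are exactly the n with G(n) = 0.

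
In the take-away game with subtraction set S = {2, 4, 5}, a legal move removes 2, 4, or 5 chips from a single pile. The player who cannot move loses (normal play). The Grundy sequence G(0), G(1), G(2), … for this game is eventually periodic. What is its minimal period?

G(0) = 0
G(1) = mex{} = 0
G(2) = mex{0} = 1
G(3) = mex{0} = 1
G(4) = mex{1,0} = 2
G(5) = mex{1,0,0} = 2
G(6) = mex{2,1,0} = 3
G(7) = mex{2,1,1} = 0
G(8) = mex{3,2,1} = 0
G(9) = mex{0,2,2} = 1
G(10) = mex{0,3,2} = 1
G(11) = mex{1,0,3} = 2
G(12) = mex{1,0,0} = 2
G(13) = mex{2,1,0} = 3
G(14) = mex{2,1,1} = 0
G(15) = mex{3,2,1} = 0
G(n+7) = G(n) holds for n = 0,…,4 (a full window of length max(S) = 5), so the sequence is purely periodic with period 7.

7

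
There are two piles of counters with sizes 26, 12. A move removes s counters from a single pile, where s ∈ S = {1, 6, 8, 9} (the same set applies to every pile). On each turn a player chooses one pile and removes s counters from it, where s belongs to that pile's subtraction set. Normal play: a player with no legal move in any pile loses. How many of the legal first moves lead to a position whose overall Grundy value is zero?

All piles use S = {1, 6, 8, 9}:
G(0) = 0
G(1) = mex{0} = 1
G(2) = mex{1} = 0
G(3) = mex{0} = 1
G(4) = mex{1} = 0
G(5) = mex{0} = 1
G(6) = mex{1,0} = 2
G(7) = mex{2,1} = 0
G(8) = mex{0,0,0} = 1
G(9) = mex{1,1,1,0} = 2
G(10) = mex{2,0,0,1} = 3
G(11) = mex{3,1,1,0} = 2
G(12) = mex{2,2,0,1} = 3
G(13) = mex{3,0,1,0} = 2
G(14) = mex{2,1,2,1} = 0
G(15) = mex{0,2,0,2} = 1
G(16) = mex{1,3,1,0} = 2
G(17) = mex{2,2,2,1} = 0
G(18) = mex{0,3,3,2} = 1
G(19) = mex{1,2,2,3} = 0
G(20) = mex{0,0,3,2} = 1
G(21) = mex{1,1,2,3} = 0
G(22) = mex{0,2,0,2} = 1
G(23) = mex{1,0,1,0} = 2
G(24) = mex{2,1,2,1} = 0
G(25) = mex{0,0,0,2} = 1
G(26) = mex{1,1,1,0} = 2
Pile A: G(26) = 2.
Pile B: G(12) = 3.
Combined Grundy value = 2 ⊕ 3 = 1.
A winning move leaves total XOR = 0, i.e. changes one component's Grundy value g to g ⊕ X where X is the current total.
Pile A: need g' = 2⊕1 = 3. Options: 26−1→G=1, 26−6→G=1, 26−8→G=1, 26−9→G=0. Hits: 0.
Pile B: need g' = 3⊕1 = 2. Options: 12−1→G=2, 12−6→G=2, 12−8→G=0, 12−9→G=1. Hits: 2.

2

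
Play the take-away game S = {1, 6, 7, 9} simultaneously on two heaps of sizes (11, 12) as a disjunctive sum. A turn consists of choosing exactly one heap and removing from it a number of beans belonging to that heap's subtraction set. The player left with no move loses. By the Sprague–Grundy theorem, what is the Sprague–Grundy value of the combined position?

All heaps use S = {1, 6, 7, 9}:
n :  0  1  2  3  4  5  6  7  8  9 10 11 12
G :  0  1  0  1  0  1  2  3  2  3  2  3  0
Heap A: G(11) = 3.
Heap B: G(12) = 0.
Combined Grundy value = 3 ⊕ 0 = 3.

3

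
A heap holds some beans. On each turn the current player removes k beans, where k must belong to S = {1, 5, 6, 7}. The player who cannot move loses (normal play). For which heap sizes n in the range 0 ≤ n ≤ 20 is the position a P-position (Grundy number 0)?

0, 2, 4, 12, 14, 16

n :  0  1  2  3  4  5  6  7  8  9 10 11 12 13 14 15 16 17 18 19 20
G :  0  1  0  1  0  1  2  3  2  3  2  3  0  1  0  1  0  1  2  3  2
P-positions are exactly the n with G(n) = 0.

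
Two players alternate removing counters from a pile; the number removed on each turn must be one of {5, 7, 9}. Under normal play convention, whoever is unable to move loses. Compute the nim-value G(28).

G(0) = 0
G(1) = mex{} = 0
G(2) = mex{} = 0
G(3) = mex{} = 0
G(4) = mex{} = 0
G(5) = mex{0} = 1
G(6) = mex{0} = 1
G(7) = mex{0,0} = 1
G(8) = mex{0,0} = 1
G(9) = mex{0,0,0} = 1
G(10) = mex{1,0,0} = 2
G(11) = mex{1,0,0} = 2
G(12) = mex{1,1,0} = 2
G(13) = mex{1,1,0} = 2
G(14) = mex{1,1,1} = 0
G(15) = mex{2,1,1} = 0
G(16) = mex{2,1,1} = 0
G(17) = mex{2,2,1} = 0
G(18) = mex{2,2,1} = 0
G(19) = mex{0,2,2} = 1
G(20) = mex{0,2,2} = 1
G(21) = mex{0,0,2} = 1
G(22) = mex{0,0,2} = 1
G(23) = mex{0,0,0} = 1
G(24) = mex{1,0,0} = 2
G(25) = mex{1,0,0} = 2
G(26) = mex{1,1,0} = 2
G(27) = mex{1,1,0} = 2
G(28) = mex{1,1,1} = 0

0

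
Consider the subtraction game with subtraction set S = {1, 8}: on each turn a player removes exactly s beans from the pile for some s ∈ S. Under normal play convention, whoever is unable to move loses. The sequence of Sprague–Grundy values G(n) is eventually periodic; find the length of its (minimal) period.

9

n :  0  1  2  3  4  5  6  7  8  9 10 11 12 13 14 15 16 17 18 19
G :  0  1  0  1  0  1  0  1  2  0  1  0  1  0  1  0  1  2  0  1
G(n+9) = G(n) holds for n = 0,…,7 (a full window of length max(S) = 8), so the sequence is purely periodic with period 9.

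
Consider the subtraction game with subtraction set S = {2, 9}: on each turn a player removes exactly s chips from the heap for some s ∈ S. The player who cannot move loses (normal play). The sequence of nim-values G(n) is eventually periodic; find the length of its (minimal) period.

G(0) = 0
G(1) = mex{} = 0
G(2) = mex{0} = 1
G(3) = mex{0} = 1
G(4) = mex{1} = 0
G(5) = mex{1} = 0
G(6) = mex{0} = 1
G(7) = mex{0} = 1
G(8) = mex{1} = 0
G(9) = mex{1,0} = 2
G(10) = mex{0,0} = 1
G(11) = mex{2,1} = 0
G(12) = mex{1,1} = 0
G(13) = mex{0,0} = 1
G(14) = mex{0,0} = 1
G(15) = mex{1,1} = 0
G(16) = mex{1,1} = 0
G(17) = mex{0,0} = 1
G(18) = mex{0,2} = 1
G(19) = mex{1,1} = 0
G(20) = mex{1,0} = 2
G(21) = mex{0,0} = 1
G(22) = mex{2,1} = 0
G(23) = mex{1,1} = 0
G(n+11) = G(n) holds for n = 0,…,8 (a full window of length max(S) = 9), so the sequence is purely periodic with period 11.

11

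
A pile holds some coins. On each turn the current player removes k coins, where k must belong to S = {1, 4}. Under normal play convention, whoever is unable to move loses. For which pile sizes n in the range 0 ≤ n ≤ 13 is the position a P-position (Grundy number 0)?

0, 2, 5, 7, 10, 12

G(0) = 0
G(1) = mex{0} = 1
G(2) = mex{1} = 0
G(3) = mex{0} = 1
G(4) = mex{1,0} = 2
G(5) = mex{2,1} = 0
G(6) = mex{0,0} = 1
G(7) = mex{1,1} = 0
G(8) = mex{0,2} = 1
G(9) = mex{1,0} = 2
G(10) = mex{2,1} = 0
G(11) = mex{0,0} = 1
G(12) = mex{1,1} = 0
G(13) = mex{0,2} = 1
P-positions are exactly the n with G(n) = 0.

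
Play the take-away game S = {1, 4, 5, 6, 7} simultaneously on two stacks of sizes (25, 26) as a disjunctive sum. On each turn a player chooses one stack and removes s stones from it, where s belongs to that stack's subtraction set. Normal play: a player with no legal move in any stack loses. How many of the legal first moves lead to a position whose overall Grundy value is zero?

All stacks use S = {1, 4, 5, 6, 7}:
n :  0  1  2  3  4  5  6  7  8  9 10 11 12 13 14 15 16 17 18 19 20 21 22 23 24 25 26
G :  0  1  0  1  2  3  2  3  4  5  0  1  0  1  2  3  2  3  4  5  0  1  0  1  2  3  2
Stack A: G(25) = 3.
Stack B: G(26) = 2.
Combined Grundy value = 3 ⊕ 2 = 1.
A winning move leaves total XOR = 0, i.e. changes one component's Grundy value g to g ⊕ X where X is the current total.
Stack A: need g' = 3⊕1 = 2. Options: 25−1→G=2, 25−4→G=1, 25−5→G=0, 25−6→G=5, 25−7→G=4. Hits: 1.
Stack B: need g' = 2⊕1 = 3. Options: 26−1→G=3, 26−4→G=0, 26−5→G=1, 26−6→G=0, 26−7→G=5. Hits: 1.

2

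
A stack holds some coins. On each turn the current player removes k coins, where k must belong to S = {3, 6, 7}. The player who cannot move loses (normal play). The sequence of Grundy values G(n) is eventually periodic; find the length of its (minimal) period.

10

G(0) = 0
G(1) = mex{} = 0
G(2) = mex{} = 0
G(3) = mex{0} = 1
G(4) = mex{0} = 1
G(5) = mex{0} = 1
G(6) = mex{1,0} = 2
G(7) = mex{1,0,0} = 2
G(8) = mex{1,0,0} = 2
G(9) = mex{2,1,0} = 3
G(10) = mex{2,1,1} = 0
G(11) = mex{2,1,1} = 0
G(12) = mex{3,2,1} = 0
G(13) = mex{0,2,2} = 1
G(14) = mex{0,2,2} = 1
G(15) = mex{0,3,2} = 1
G(16) = mex{1,0,3} = 2
G(17) = mex{1,0,0} = 2
G(18) = mex{1,0,0} = 2
G(19) = mex{2,1,0} = 3
G(20) = mex{2,1,1} = 0
G(21) = mex{2,1,1} = 0
G(n+10) = G(n) holds for n = 0,…,6 (a full window of length max(S) = 7), so the sequence is purely periodic with period 10.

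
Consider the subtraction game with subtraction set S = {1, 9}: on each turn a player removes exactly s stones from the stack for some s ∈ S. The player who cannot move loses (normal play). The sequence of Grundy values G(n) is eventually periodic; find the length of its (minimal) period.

G(0) = 0
G(1) = mex{0} = 1
G(2) = mex{1} = 0
G(3) = mex{0} = 1
G(4) = mex{1} = 0
G(5) = mex{0} = 1
G(6) = mex{1} = 0
G(7) = mex{0} = 1
G(8) = mex{1} = 0
G(9) = mex{0,0} = 1
G(10) = mex{1,1} = 0
G(11) = mex{0,0} = 1
G(12) = mex{1,1} = 0
G(13) = mex{0,0} = 1
G(14) = mex{1,1} = 0
G(n+2) = G(n) holds for n = 0,…,8 (a full window of length max(S) = 9), so the sequence is purely periodic with period 2.

2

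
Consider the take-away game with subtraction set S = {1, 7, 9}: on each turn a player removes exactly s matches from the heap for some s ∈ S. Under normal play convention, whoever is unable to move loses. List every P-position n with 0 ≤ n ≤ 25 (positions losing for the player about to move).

0, 2, 4, 6, 8, 10, 12, 14, 16, 18, 20, 22, 24

G(0) = 0
G(1) = mex{0} = 1
G(2) = mex{1} = 0
G(3) = mex{0} = 1
G(4) = mex{1} = 0
G(5) = mex{0} = 1
G(6) = mex{1} = 0
G(7) = mex{0,0} = 1
G(8) = mex{1,1} = 0
G(9) = mex{0,0,0} = 1
G(10) = mex{1,1,1} = 0
G(11) = mex{0,0,0} = 1
G(12) = mex{1,1,1} = 0
G(13) = mex{0,0,0} = 1
G(14) = mex{1,1,1} = 0
G(15) = mex{0,0,0} = 1
G(16) = mex{1,1,1} = 0
G(17) = mex{0,0,0} = 1
G(18) = mex{1,1,1} = 0
G(19) = mex{0,0,0} = 1
G(20) = mex{1,1,1} = 0
G(21) = mex{0,0,0} = 1
G(22) = mex{1,1,1} = 0
G(23) = mex{0,0,0} = 1
G(24) = mex{1,1,1} = 0
G(25) = mex{0,0,0} = 1
P-positions are exactly the n with G(n) = 0.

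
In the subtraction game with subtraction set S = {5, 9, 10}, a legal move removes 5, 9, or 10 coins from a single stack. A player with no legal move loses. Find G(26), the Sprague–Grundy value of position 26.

2

G(0) = 0
G(1) = mex{} = 0
G(2) = mex{} = 0
G(3) = mex{} = 0
G(4) = mex{} = 0
G(5) = mex{0} = 1
G(6) = mex{0} = 1
G(7) = mex{0} = 1
G(8) = mex{0} = 1
G(9) = mex{0,0} = 1
G(10) = mex{1,0,0} = 2
G(11) = mex{1,0,0} = 2
G(12) = mex{1,0,0} = 2
G(13) = mex{1,0,0} = 2
G(14) = mex{1,1,0} = 2
G(15) = mex{2,1,1} = 0
G(16) = mex{2,1,1} = 0
G(17) = mex{2,1,1} = 0
G(18) = mex{2,1,1} = 0
G(19) = mex{2,2,1} = 0
G(20) = mex{0,2,2} = 1
G(21) = mex{0,2,2} = 1
G(22) = mex{0,2,2} = 1
G(23) = mex{0,2,2} = 1
G(24) = mex{0,0,2} = 1
G(25) = mex{1,0,0} = 2
G(26) = mex{1,0,0} = 2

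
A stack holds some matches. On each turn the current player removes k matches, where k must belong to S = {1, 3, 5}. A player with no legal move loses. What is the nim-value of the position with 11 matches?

n :  0  1  2  3  4  5  6  7  8  9 10 11
G :  0  1  0  1  0  1  0  1  0  1  0  1

1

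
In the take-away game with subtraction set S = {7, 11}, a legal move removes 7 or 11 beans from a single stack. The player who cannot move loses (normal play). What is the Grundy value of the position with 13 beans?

1

n :  0  1  2  3  4  5  6  7  8  9 10 11 12 13
G :  0  0  0  0  0  0  0  1  1  1  1  1  1  1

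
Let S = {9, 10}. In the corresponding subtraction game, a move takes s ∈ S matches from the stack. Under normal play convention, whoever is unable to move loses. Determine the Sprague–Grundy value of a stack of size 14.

n :  0  1  2  3  4  5  6  7  8  9 10 11 12 13 14
G :  0  0  0  0  0  0  0  0  0  1  1  1  1  1  1

1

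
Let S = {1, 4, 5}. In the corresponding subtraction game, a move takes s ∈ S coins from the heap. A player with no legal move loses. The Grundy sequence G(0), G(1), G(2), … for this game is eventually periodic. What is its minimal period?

8

n :  0  1  2  3  4  5  6  7  8  9 10 11 12 13 14 15 16 17
G :  0  1  0  1  2  3  2  3  0  1  0  1  2  3  2  3  0  1
G(n+8) = G(n) holds for n = 0,…,4 (a full window of length max(S) = 5), so the sequence is purely periodic with period 8.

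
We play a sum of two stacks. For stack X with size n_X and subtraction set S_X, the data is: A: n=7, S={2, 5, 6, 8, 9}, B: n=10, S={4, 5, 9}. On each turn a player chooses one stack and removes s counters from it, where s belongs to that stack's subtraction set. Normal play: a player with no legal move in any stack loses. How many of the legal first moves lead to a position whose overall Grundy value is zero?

1

Stack A, S = {2, 5, 6, 8, 9}:
n : 0 1 2 3 4 5 6 7
G : 0 0 1 1 0 2 1 3
G_A(7) = 3.
Stack B, S = {4, 5, 9}:
G(0) = 0
G(1) = mex{} = 0
G(2) = mex{} = 0
G(3) = mex{} = 0
G(4) = mex{0} = 1
G(5) = mex{0,0} = 1
G(6) = mex{0,0} = 1
G(7) = mex{0,0} = 1
G(8) = mex{1,0} = 2
G(9) = mex{1,1,0} = 2
G(10) = mex{1,1,0} = 2
G_B(10) = 2.
Combined Grundy value = 3 ⊕ 2 = 1.
A winning move leaves total XOR = 0, i.e. changes one component's Grundy value g to g ⊕ X where X is the current total.
Stack A: need g' = 3⊕1 = 2. Options: 7−2→G=2, 7−5→G=1, 7−6→G=0. Hits: 1.
Stack B: need g' = 2⊕1 = 3. Options: 10−4→G=1, 10−5→G=1, 10−9→G=0. Hits: 0.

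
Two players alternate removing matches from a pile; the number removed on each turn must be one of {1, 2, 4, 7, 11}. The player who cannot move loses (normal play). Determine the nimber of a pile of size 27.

n :  0  1  2  3  4  5  6  7  8  9 10 11 12 13 14 15 16 17 18 19 20 21 22 23 24 25 26 27
G :  0  1  2  0  1  2  0  1  2  0  1  2  0  1  2  0  1  2  0  1  2  0  1  2  0  1  2  0

0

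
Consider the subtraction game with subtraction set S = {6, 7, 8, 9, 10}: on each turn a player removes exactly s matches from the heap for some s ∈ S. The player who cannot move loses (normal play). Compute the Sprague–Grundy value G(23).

1

n :  0  1  2  3  4  5  6  7  8  9 10 11 12 13 14 15 16 17 18 19 20 21 22 23
G :  0  0  0  0  0  0  1  1  1  1  1  1  2  2  2  2  0  0  0  0  0  0  1  1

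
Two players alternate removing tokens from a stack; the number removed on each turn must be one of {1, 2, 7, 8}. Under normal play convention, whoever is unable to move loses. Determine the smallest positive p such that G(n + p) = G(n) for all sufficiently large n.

n :  0  1  2  3  4  5  6  7  8  9 10 11 12 13 14
G :  0  1  2  0  1  2  0  1  2  0  1  2  0  1  2
G(n+3) = G(n) holds for n = 0,…,7 (a full window of length max(S) = 8), so the sequence is purely periodic with period 3.

3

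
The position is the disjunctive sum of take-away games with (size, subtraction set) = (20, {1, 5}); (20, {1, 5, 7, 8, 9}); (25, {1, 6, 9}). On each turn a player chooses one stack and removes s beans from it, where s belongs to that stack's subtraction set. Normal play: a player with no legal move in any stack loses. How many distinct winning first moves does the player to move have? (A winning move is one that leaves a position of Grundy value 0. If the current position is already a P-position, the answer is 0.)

5

Stack A, S = {1, 5}:
n :  0  1  2  3  4  5  6  7  8  9 10 11 12 13 14 15 16 17 18 19 20
G :  0  1  0  1  0  1  0  1  0  1  0  1  0  1  0  1  0  1  0  1  0
G_A(20) = 0.
Stack B, S = {1, 5, 7, 8, 9}:
G(0) = 0
G(1) = mex{0} = 1
G(2) = mex{1} = 0
G(3) = mex{0} = 1
G(4) = mex{1} = 0
G(5) = mex{0,0} = 1
G(6) = mex{1,1} = 0
G(7) = mex{0,0,0} = 1
G(8) = mex{1,1,1,0} = 2
G(9) = mex{2,0,0,1,0} = 3
G(10) = mex{3,1,1,0,1} = 2
G(11) = mex{2,0,0,1,0} = 3
G(12) = mex{3,1,1,0,1} = 2
G(13) = mex{2,2,0,1,0} = 3
G(14) = mex{3,3,1,0,1} = 2
G(15) = mex{2,2,2,1,0} = 3
G(16) = mex{3,3,3,2,1} = 0
G(17) = mex{0,2,2,3,2} = 1
G(18) = mex{1,3,3,2,3} = 0
G(19) = mex{0,2,2,3,2} = 1
G(20) = mex{1,3,3,2,3} = 0
G_B(20) = 0.
Stack C, S = {1, 6, 9}:
n :  0  1  2  3  4  5  6  7  8  9 10 11 12 13 14 15 16 17 18 19 20 21 22 23 24 25
G :  0  1  0  1  0  1  2  0  1  2  3  2  0  1  0  1  2  0  1  0  1  2  0  1  0  1
G_C(25) = 1.
Combined Grundy value = 0 ⊕ 0 ⊕ 1 = 1.
A winning move leaves total XOR = 0, i.e. changes one component's Grundy value g to g ⊕ X where X is the current total.
Stack A: need g' = 0⊕1 = 1. Options: 20−1→G=1, 20−5→G=1. Hits: 2.
Stack B: need g' = 0⊕1 = 1. Options: 20−1→G=1, 20−5→G=3, 20−7→G=3, 20−8→G=2, 20−9→G=3. Hits: 1.
Stack C: need g' = 1⊕1 = 0. Options: 25−1→G=0, 25−6→G=0, 25−9→G=2. Hits: 2.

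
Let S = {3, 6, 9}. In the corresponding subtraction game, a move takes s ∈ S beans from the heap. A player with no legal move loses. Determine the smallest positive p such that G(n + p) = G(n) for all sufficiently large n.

G(0) = 0
G(1) = mex{} = 0
G(2) = mex{} = 0
G(3) = mex{0} = 1
G(4) = mex{0} = 1
G(5) = mex{0} = 1
G(6) = mex{1,0} = 2
G(7) = mex{1,0} = 2
G(8) = mex{1,0} = 2
G(9) = mex{2,1,0} = 3
G(10) = mex{2,1,0} = 3
G(11) = mex{2,1,0} = 3
G(12) = mex{3,2,1} = 0
G(13) = mex{3,2,1} = 0
G(14) = mex{3,2,1} = 0
G(15) = mex{0,3,2} = 1
G(16) = mex{0,3,2} = 1
G(17) = mex{0,3,2} = 1
G(18) = mex{1,0,3} = 2
G(19) = mex{1,0,3} = 2
G(20) = mex{1,0,3} = 2
G(21) = mex{2,1,0} = 3
G(22) = mex{2,1,0} = 3
G(23) = mex{2,1,0} = 3
G(24) = mex{3,2,1} = 0
G(25) = mex{3,2,1} = 0
G(n+12) = G(n) holds for n = 0,…,8 (a full window of length max(S) = 9), so the sequence is purely periodic with period 12.

12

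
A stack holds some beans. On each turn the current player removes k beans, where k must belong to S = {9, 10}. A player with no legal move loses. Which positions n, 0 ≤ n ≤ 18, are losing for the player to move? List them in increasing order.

0, 1, 2, 3, 4, 5, 6, 7, 8

G(0) = 0
G(1) = mex{} = 0
G(2) = mex{} = 0
G(3) = mex{} = 0
G(4) = mex{} = 0
G(5) = mex{} = 0
G(6) = mex{} = 0
G(7) = mex{} = 0
G(8) = mex{} = 0
G(9) = mex{0} = 1
G(10) = mex{0,0} = 1
G(11) = mex{0,0} = 1
G(12) = mex{0,0} = 1
G(13) = mex{0,0} = 1
G(14) = mex{0,0} = 1
G(15) = mex{0,0} = 1
G(16) = mex{0,0} = 1
G(17) = mex{0,0} = 1
G(18) = mex{1,0} = 2
P-positions are exactly the n with G(n) = 0.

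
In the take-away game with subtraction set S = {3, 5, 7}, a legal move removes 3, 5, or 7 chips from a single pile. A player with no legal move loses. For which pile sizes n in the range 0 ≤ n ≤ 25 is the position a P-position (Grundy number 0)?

n :  0  1  2  3  4  5  6  7  8  9 10 11 12 13 14 15 16 17 18 19 20 21 22 23 24 25
G :  0  0  0  1  1  1  2  2  2  3  0  0  0  1  1  1  2  2  2  3  0  0  0  1  1  1
P-positions are exactly the n with G(n) = 0.

0, 1, 2, 10, 11, 12, 20, 21, 22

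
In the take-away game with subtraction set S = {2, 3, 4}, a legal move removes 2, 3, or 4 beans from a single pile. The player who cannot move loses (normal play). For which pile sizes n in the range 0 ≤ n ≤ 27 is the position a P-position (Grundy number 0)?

G(0) = 0
G(1) = mex{} = 0
G(2) = mex{0} = 1
G(3) = mex{0,0} = 1
G(4) = mex{1,0,0} = 2
G(5) = mex{1,1,0} = 2
G(6) = mex{2,1,1} = 0
G(7) = mex{2,2,1} = 0
G(8) = mex{0,2,2} = 1
G(9) = mex{0,0,2} = 1
G(10) = mex{1,0,0} = 2
G(11) = mex{1,1,0} = 2
G(12) = mex{2,1,1} = 0
G(13) = mex{2,2,1} = 0
G(14) = mex{0,2,2} = 1
G(15) = mex{0,0,2} = 1
G(16) = mex{1,0,0} = 2
G(17) = mex{1,1,0} = 2
G(18) = mex{2,1,1} = 0
G(19) = mex{2,2,1} = 0
G(20) = mex{0,2,2} = 1
G(21) = mex{0,0,2} = 1
G(22) = mex{1,0,0} = 2
G(23) = mex{1,1,0} = 2
G(24) = mex{2,1,1} = 0
G(25) = mex{2,2,1} = 0
G(26) = mex{0,2,2} = 1
G(27) = mex{0,0,2} = 1
P-positions are exactly the n with G(n) = 0.

0, 1, 6, 7, 12, 13, 18, 19, 24, 25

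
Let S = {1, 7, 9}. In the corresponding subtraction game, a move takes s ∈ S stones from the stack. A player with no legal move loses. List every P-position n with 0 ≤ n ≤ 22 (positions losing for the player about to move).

G(0) = 0
G(1) = mex{0} = 1
G(2) = mex{1} = 0
G(3) = mex{0} = 1
G(4) = mex{1} = 0
G(5) = mex{0} = 1
G(6) = mex{1} = 0
G(7) = mex{0,0} = 1
G(8) = mex{1,1} = 0
G(9) = mex{0,0,0} = 1
G(10) = mex{1,1,1} = 0
G(11) = mex{0,0,0} = 1
G(12) = mex{1,1,1} = 0
G(13) = mex{0,0,0} = 1
G(14) = mex{1,1,1} = 0
G(15) = mex{0,0,0} = 1
G(16) = mex{1,1,1} = 0
G(17) = mex{0,0,0} = 1
G(18) = mex{1,1,1} = 0
G(19) = mex{0,0,0} = 1
G(20) = mex{1,1,1} = 0
G(21) = mex{0,0,0} = 1
G(22) = mex{1,1,1} = 0
P-positions are exactly the n with G(n) = 0.

0, 2, 4, 6, 8, 10, 12, 14, 16, 18, 20, 22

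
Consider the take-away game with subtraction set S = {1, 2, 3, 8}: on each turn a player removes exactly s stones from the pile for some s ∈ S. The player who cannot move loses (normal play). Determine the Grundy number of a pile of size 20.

2

n :  0  1  2  3  4  5  6  7  8  9 10 11 12 13 14 15 16 17 18 19 20
G :  0  1  2  3  0  1  2  3  4  0  1  2  3  0  1  2  3  4  0  1  2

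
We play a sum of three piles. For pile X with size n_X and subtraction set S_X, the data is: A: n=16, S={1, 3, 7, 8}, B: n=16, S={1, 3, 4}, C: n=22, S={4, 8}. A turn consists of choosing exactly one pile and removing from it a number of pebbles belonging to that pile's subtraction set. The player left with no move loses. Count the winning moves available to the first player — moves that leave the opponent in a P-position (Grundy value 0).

3

Pile A, S = {1, 3, 7, 8}:
n :  0  1  2  3  4  5  6  7  8  9 10 11 12 13 14 15 16
G :  0  1  0  1  0  1  0  1  2  3  2  3  2  3  2  0  1
G_A(16) = 1.
Pile B, S = {1, 3, 4}:
n :  0  1  2  3  4  5  6  7  8  9 10 11 12 13 14 15 16
G :  0  1  0  1  2  3  2  0  1  0  1  2  3  2  0  1  0
G_B(16) = 0.
Pile C, S = {4, 8}:
G(0) = 0
G(1) = mex{} = 0
G(2) = mex{} = 0
G(3) = mex{} = 0
G(4) = mex{0} = 1
G(5) = mex{0} = 1
G(6) = mex{0} = 1
G(7) = mex{0} = 1
G(8) = mex{1,0} = 2
G(9) = mex{1,0} = 2
G(10) = mex{1,0} = 2
G(11) = mex{1,0} = 2
G(12) = mex{2,1} = 0
G(13) = mex{2,1} = 0
G(14) = mex{2,1} = 0
G(15) = mex{2,1} = 0
G(16) = mex{0,2} = 1
G(17) = mex{0,2} = 1
G(18) = mex{0,2} = 1
G(19) = mex{0,2} = 1
G(20) = mex{1,0} = 2
G(21) = mex{1,0} = 2
G(22) = mex{1,0} = 2
G_C(22) = 2.
Combined Grundy value = 1 ⊕ 0 ⊕ 2 = 3.
A winning move leaves total XOR = 0, i.e. changes one component's Grundy value g to g ⊕ X where X is the current total.
Pile A: need g' = 1⊕3 = 2. Options: 16−1→G=0, 16−3→G=3, 16−7→G=3, 16−8→G=2. Hits: 1.
Pile B: need g' = 0⊕3 = 3. Options: 16−1→G=1, 16−3→G=2, 16−4→G=3. Hits: 1.
Pile C: need g' = 2⊕3 = 1. Options: 22−4→G=1, 22−8→G=0. Hits: 1.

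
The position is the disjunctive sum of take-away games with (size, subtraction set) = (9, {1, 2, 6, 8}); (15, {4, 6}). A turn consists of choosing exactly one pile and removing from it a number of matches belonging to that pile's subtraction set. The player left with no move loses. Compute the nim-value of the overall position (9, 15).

3

Pile A, S = {1, 2, 6, 8}:
n : 0 1 2 3 4 5 6 7 8 9
G : 0 1 2 0 1 2 3 0 1 2
G_A(9) = 2.
Pile B, S = {4, 6}:
G(0) = 0
G(1) = mex{} = 0
G(2) = mex{} = 0
G(3) = mex{} = 0
G(4) = mex{0} = 1
G(5) = mex{0} = 1
G(6) = mex{0,0} = 1
G(7) = mex{0,0} = 1
G(8) = mex{1,0} = 2
G(9) = mex{1,0} = 2
G(10) = mex{1,1} = 0
G(11) = mex{1,1} = 0
G(12) = mex{2,1} = 0
G(13) = mex{2,1} = 0
G(14) = mex{0,2} = 1
G(15) = mex{0,2} = 1
G_B(15) = 1.
Combined Grundy value = 2 ⊕ 1 = 3.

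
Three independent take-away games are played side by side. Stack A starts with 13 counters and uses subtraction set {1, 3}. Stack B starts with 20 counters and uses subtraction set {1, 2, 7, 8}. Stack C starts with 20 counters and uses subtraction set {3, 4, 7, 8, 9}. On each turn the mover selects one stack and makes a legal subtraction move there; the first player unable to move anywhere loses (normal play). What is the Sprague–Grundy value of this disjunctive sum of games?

Stack A, S = {1, 3}:
n :  0  1  2  3  4  5  6  7  8  9 10 11 12 13
G :  0  1  0  1  0  1  0  1  0  1  0  1  0  1
G_A(13) = 1.
Stack B, S = {1, 2, 7, 8}:
G(0) = 0
G(1) = mex{0} = 1
G(2) = mex{1,0} = 2
G(3) = mex{2,1} = 0
G(4) = mex{0,2} = 1
G(5) = mex{1,0} = 2
G(6) = mex{2,1} = 0
G(7) = mex{0,2,0} = 1
G(8) = mex{1,0,1,0} = 2
G(9) = mex{2,1,2,1} = 0
G(10) = mex{0,2,0,2} = 1
G(11) = mex{1,0,1,0} = 2
G(12) = mex{2,1,2,1} = 0
G(13) = mex{0,2,0,2} = 1
G(14) = mex{1,0,1,0} = 2
G(15) = mex{2,1,2,1} = 0
G(16) = mex{0,2,0,2} = 1
G(17) = mex{1,0,1,0} = 2
G(18) = mex{2,1,2,1} = 0
G(19) = mex{0,2,0,2} = 1
G(20) = mex{1,0,1,0} = 2
G_B(20) = 2.
Stack C, S = {3, 4, 7, 8, 9}:
n :  0  1  2  3  4  5  6  7  8  9 10 11 12 13 14 15 16 17 18 19 20
G :  0  0  0  1  1  1  2  2  2  3  3  3  0  0  0  1  1  1  2  2  2
G_C(20) = 2.
Combined Grundy value = 1 ⊕ 2 ⊕ 2 = 1.

1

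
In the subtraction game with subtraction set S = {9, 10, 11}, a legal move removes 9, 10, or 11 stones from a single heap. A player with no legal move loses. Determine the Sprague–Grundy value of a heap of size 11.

1

n :  0  1  2  3  4  5  6  7  8  9 10 11
G :  0  0  0  0  0  0  0  0  0  1  1  1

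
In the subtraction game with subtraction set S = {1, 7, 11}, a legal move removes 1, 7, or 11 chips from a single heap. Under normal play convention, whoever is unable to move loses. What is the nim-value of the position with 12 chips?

0

n :  0  1  2  3  4  5  6  7  8  9 10 11 12
G :  0  1  0  1  0  1  0  1  0  1  0  1  0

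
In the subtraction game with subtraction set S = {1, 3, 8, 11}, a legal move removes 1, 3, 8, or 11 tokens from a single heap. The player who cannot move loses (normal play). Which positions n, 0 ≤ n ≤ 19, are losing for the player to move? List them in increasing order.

0, 2, 4, 6, 16, 18

n :  0  1  2  3  4  5  6  7  8  9 10 11 12 13 14 15 16 17 18 19
G :  0  1  0  1  0  1  0  1  2  3  2  3  2  3  2  3  0  1  0  1
P-positions are exactly the n with G(n) = 0.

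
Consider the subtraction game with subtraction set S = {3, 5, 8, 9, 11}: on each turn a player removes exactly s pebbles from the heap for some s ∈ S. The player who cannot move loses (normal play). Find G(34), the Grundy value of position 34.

n :  0  1  2  3  4  5  6  7  8  9 10 11 12 13 14 15 16 17 18 19 20 21 22 23 24 25 26 27 28 29 30 31 32 33 34
G :  0  0  0  1  1  1  2  2  2  3  3  3  4  4  0  0  0  1  1  1  2  2  2  3  3  3  4  4  0  0  0  1  1  1  2

2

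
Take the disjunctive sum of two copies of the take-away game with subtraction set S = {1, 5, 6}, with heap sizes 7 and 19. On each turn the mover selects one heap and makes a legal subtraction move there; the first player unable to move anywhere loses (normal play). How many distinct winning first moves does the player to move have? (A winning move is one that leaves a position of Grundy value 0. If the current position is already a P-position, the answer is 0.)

2

All heaps use S = {1, 5, 6}:
n :  0  1  2  3  4  5  6  7  8  9 10 11 12 13 14 15 16 17 18 19
G :  0  1  0  1  0  1  2  3  2  3  2  0  1  0  1  0  1  2  3  2
Heap A: G(7) = 3.
Heap B: G(19) = 2.
Combined Grundy value = 3 ⊕ 2 = 1.
A winning move leaves total XOR = 0, i.e. changes one component's Grundy value g to g ⊕ X where X is the current total.
Heap A: need g' = 3⊕1 = 2. Options: 7−1→G=2, 7−5→G=0, 7−6→G=1. Hits: 1.
Heap B: need g' = 2⊕1 = 3. Options: 19−1→G=3, 19−5→G=1, 19−6→G=0. Hits: 1.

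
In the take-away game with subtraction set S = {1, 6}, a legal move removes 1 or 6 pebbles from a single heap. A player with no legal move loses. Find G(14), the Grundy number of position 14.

G(0) = 0
G(1) = mex{0} = 1
G(2) = mex{1} = 0
G(3) = mex{0} = 1
G(4) = mex{1} = 0
G(5) = mex{0} = 1
G(6) = mex{1,0} = 2
G(7) = mex{2,1} = 0
G(8) = mex{0,0} = 1
G(9) = mex{1,1} = 0
G(10) = mex{0,0} = 1
G(11) = mex{1,1} = 0
G(12) = mex{0,2} = 1
G(13) = mex{1,0} = 2
G(14) = mex{2,1} = 0

0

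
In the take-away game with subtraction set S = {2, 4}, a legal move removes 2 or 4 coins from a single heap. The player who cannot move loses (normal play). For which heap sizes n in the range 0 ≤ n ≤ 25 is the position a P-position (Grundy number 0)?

n :  0  1  2  3  4  5  6  7  8  9 10 11 12 13 14 15 16 17 18 19 20 21 22 23 24 25
G :  0  0  1  1  2  2  0  0  1  1  2  2  0  0  1  1  2  2  0  0  1  1  2  2  0  0
P-positions are exactly the n with G(n) = 0.

0, 1, 6, 7, 12, 13, 18, 19, 24, 25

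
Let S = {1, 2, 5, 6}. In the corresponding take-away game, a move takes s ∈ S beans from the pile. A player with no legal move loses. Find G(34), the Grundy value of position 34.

n :  0  1  2  3  4  5  6  7  8  9 10 11 12 13 14 15 16 17 18 19 20 21 22 23 24 25 26 27 28 29 30 31 32 33 34
G :  0  1  2  0  1  2  3  0  1  2  0  1  2  3  0  1  2  0  1  2  3  0  1  2  0  1  2  3  0  1  2  0  1  2  3

3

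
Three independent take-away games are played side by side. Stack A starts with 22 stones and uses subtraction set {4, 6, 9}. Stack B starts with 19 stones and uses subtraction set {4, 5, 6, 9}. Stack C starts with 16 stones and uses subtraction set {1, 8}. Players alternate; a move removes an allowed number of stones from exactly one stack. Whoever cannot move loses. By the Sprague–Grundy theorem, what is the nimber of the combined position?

Stack A, S = {4, 6, 9}:
n :  0  1  2  3  4  5  6  7  8  9 10 11 12 13 14 15 16 17 18 19 20 21 22
G :  0  0  0  0  1  1  1  1  2  2  2  2  3  0  0  0  0  1  1  1  1  2  2
G_A(22) = 2.
Stack B, S = {4, 5, 6, 9}:
n :  0  1  2  3  4  5  6  7  8  9 10 11 12 13 14 15 16 17 18 19
G :  0  0  0  0  1  1  1  1  2  2  2  2  3  0  0  0  0  1  1  1
G_B(19) = 1.
Stack C, S = {1, 8}:
G(0) = 0
G(1) = mex{0} = 1
G(2) = mex{1} = 0
G(3) = mex{0} = 1
G(4) = mex{1} = 0
G(5) = mex{0} = 1
G(6) = mex{1} = 0
G(7) = mex{0} = 1
G(8) = mex{1,0} = 2
G(9) = mex{2,1} = 0
G(10) = mex{0,0} = 1
G(11) = mex{1,1} = 0
G(12) = mex{0,0} = 1
G(13) = mex{1,1} = 0
G(14) = mex{0,0} = 1
G(15) = mex{1,1} = 0
G(16) = mex{0,2} = 1
G_C(16) = 1.
Combined Grundy value = 2 ⊕ 1 ⊕ 1 = 2.

2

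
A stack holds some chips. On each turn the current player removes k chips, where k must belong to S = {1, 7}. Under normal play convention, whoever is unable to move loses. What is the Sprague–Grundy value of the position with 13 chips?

1

n :  0  1  2  3  4  5  6  7  8  9 10 11 12 13
G :  0  1  0  1  0  1  0  1  0  1  0  1  0  1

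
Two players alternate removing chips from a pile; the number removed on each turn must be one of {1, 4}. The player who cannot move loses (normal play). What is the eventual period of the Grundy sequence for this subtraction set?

5

G(0) = 0
G(1) = mex{0} = 1
G(2) = mex{1} = 0
G(3) = mex{0} = 1
G(4) = mex{1,0} = 2
G(5) = mex{2,1} = 0
G(6) = mex{0,0} = 1
G(7) = mex{1,1} = 0
G(8) = mex{0,2} = 1
G(9) = mex{1,0} = 2
G(10) = mex{2,1} = 0
G(11) = mex{0,0} = 1
G(12) = mex{1,1} = 0
G(13) = mex{0,2} = 1
G(14) = mex{1,0} = 2
G(n+5) = G(n) holds for n = 0,…,3 (a full window of length max(S) = 4), so the sequence is purely periodic with period 5.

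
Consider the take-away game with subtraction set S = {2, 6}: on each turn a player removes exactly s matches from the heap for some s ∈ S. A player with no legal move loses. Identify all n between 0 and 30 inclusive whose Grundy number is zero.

G(0) = 0
G(1) = mex{} = 0
G(2) = mex{0} = 1
G(3) = mex{0} = 1
G(4) = mex{1} = 0
G(5) = mex{1} = 0
G(6) = mex{0,0} = 1
G(7) = mex{0,0} = 1
G(8) = mex{1,1} = 0
G(9) = mex{1,1} = 0
G(10) = mex{0,0} = 1
G(11) = mex{0,0} = 1
G(12) = mex{1,1} = 0
G(13) = mex{1,1} = 0
G(14) = mex{0,0} = 1
G(15) = mex{0,0} = 1
G(16) = mex{1,1} = 0
G(17) = mex{1,1} = 0
G(18) = mex{0,0} = 1
G(19) = mex{0,0} = 1
G(20) = mex{1,1} = 0
G(21) = mex{1,1} = 0
G(22) = mex{0,0} = 1
G(23) = mex{0,0} = 1
G(24) = mex{1,1} = 0
G(25) = mex{1,1} = 0
G(26) = mex{0,0} = 1
G(27) = mex{0,0} = 1
G(28) = mex{1,1} = 0
G(29) = mex{1,1} = 0
G(30) = mex{0,0} = 1
P-positions are exactly the n with G(n) = 0.

0, 1, 4, 5, 8, 9, 12, 13, 16, 17, 20, 21, 24, 25, 28, 29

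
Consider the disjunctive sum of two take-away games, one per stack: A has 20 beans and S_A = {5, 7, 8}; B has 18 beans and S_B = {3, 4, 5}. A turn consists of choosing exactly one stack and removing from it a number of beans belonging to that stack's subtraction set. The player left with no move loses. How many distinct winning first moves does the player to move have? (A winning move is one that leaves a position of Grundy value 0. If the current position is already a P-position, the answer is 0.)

3

Stack A, S = {5, 7, 8}:
n :  0  1  2  3  4  5  6  7  8  9 10 11 12 13 14 15 16 17 18 19 20
G :  0  0  0  0  0  1  1  1  1  1  2  2  2  0  0  0  0  0  1  1  1
G_A(20) = 1.
Stack B, S = {3, 4, 5}:
n :  0  1  2  3  4  5  6  7  8  9 10 11 12 13 14 15 16 17 18
G :  0  0  0  1  1  1  2  2  0  0  0  1  1  1  2  2  0  0  0
G_B(18) = 0.
Combined Grundy value = 1 ⊕ 0 = 1.
A winning move leaves total XOR = 0, i.e. changes one component's Grundy value g to g ⊕ X where X is the current total.
Stack A: need g' = 1⊕1 = 0. Options: 20−5→G=0, 20−7→G=0, 20−8→G=2. Hits: 2.
Stack B: need g' = 0⊕1 = 1. Options: 18−3→G=2, 18−4→G=2, 18−5→G=1. Hits: 1.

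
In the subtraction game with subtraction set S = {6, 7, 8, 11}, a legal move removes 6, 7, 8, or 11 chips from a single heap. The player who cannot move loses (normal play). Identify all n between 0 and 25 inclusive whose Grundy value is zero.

G(0) = 0
G(1) = mex{} = 0
G(2) = mex{} = 0
G(3) = mex{} = 0
G(4) = mex{} = 0
G(5) = mex{} = 0
G(6) = mex{0} = 1
G(7) = mex{0,0} = 1
G(8) = mex{0,0,0} = 1
G(9) = mex{0,0,0} = 1
G(10) = mex{0,0,0} = 1
G(11) = mex{0,0,0,0} = 1
G(12) = mex{1,0,0,0} = 2
G(13) = mex{1,1,0,0} = 2
G(14) = mex{1,1,1,0} = 2
G(15) = mex{1,1,1,0} = 2
G(16) = mex{1,1,1,0} = 2
G(17) = mex{1,1,1,1} = 0
G(18) = mex{2,1,1,1} = 0
G(19) = mex{2,2,1,1} = 0
G(20) = mex{2,2,2,1} = 0
G(21) = mex{2,2,2,1} = 0
G(22) = mex{2,2,2,1} = 0
G(23) = mex{0,2,2,2} = 1
G(24) = mex{0,0,2,2} = 1
G(25) = mex{0,0,0,2} = 1
P-positions are exactly the n with G(n) = 0.

0, 1, 2, 3, 4, 5, 17, 18, 19, 20, 21, 22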